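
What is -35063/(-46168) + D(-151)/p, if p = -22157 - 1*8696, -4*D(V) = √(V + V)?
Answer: 35063/46168 + I*√302/123412 ≈ 0.75947 + 0.00014081*I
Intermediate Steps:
D(V) = -√2*√V/4 (D(V) = -√(V + V)/4 = -√2*√V/4)
p = -30853 (p = -22157 - 8696 = -30853)
-35063/(-46168) + D(-151)/p = -35063/(-46168) - √2*√(-151)/4/(-30853) = -35063*(-1/46168) - √2*I*√151/4*(-1/30853) = 35063/46168 - I*√302/4*(-1/30853) = 35063/46168 + I*√302/123412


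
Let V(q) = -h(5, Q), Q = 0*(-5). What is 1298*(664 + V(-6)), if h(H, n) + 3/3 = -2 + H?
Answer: 859276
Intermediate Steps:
Q = 0
h(H, n) = -3 + H (h(H, n) = -1 + (-2 + H) = -3 + H)
V(q) = -2 (V(q) = -(-3 + 5) = -1*2 = -2)
1298*(664 + V(-6)) = 1298*(664 - 2) = 1298*662 = 859276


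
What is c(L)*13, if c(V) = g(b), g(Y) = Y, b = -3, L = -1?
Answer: -39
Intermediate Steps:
c(V) = -3
c(L)*13 = -3*13 = -39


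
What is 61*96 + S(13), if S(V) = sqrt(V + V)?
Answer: 5856 + sqrt(26) ≈ 5861.1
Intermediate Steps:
S(V) = sqrt(2)*sqrt(V) (S(V) = sqrt(2*V) = sqrt(2)*sqrt(V))
61*96 + S(13) = 61*96 + sqrt(2)*sqrt(13) = 5856 + sqrt(26)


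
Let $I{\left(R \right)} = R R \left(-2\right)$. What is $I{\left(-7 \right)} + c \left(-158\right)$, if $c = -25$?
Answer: $3852$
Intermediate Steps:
$I{\left(R \right)} = - 2 R^{2}$ ($I{\left(R \right)} = R^{2} \left(-2\right) = - 2 R^{2}$)
$I{\left(-7 \right)} + c \left(-158\right) = - 2 \left(-7\right)^{2} - -3950 = \left(-2\right) 49 + 3950 = -98 + 3950 = 3852$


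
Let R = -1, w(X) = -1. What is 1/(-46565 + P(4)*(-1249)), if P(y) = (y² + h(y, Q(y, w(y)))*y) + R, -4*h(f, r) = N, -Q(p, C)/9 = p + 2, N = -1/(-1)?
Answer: -1/64051 ≈ -1.5613e-5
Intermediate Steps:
N = 1 (N = -1*(-1) = 1)
Q(p, C) = -18 - 9*p (Q(p, C) = -9*(p + 2) = -9*(2 + p) = -18 - 9*p)
h(f, r) = -¼ (h(f, r) = -¼*1 = -¼)
P(y) = -1 + y² - y/4 (P(y) = (y² - y/4) - 1 = -1 + y² - y/4)
1/(-46565 + P(4)*(-1249)) = 1/(-46565 + (-1 + 4² - ¼*4)*(-1249)) = 1/(-46565 + (-1 + 16 - 1)*(-1249)) = 1/(-46565 + 14*(-1249)) = 1/(-46565 - 17486) = 1/(-64051) = -1/64051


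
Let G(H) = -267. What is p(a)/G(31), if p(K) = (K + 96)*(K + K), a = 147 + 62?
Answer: -127490/267 ≈ -477.49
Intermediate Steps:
a = 209
p(K) = 2*K*(96 + K) (p(K) = (96 + K)*(2*K) = 2*K*(96 + K))
p(a)/G(31) = (2*209*(96 + 209))/(-267) = (2*209*305)*(-1/267) = 127490*(-1/267) = -127490/267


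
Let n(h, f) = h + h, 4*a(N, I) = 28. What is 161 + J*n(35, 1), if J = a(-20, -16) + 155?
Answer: 11501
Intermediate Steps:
a(N, I) = 7 (a(N, I) = (1/4)*28 = 7)
n(h, f) = 2*h
J = 162 (J = 7 + 155 = 162)
161 + J*n(35, 1) = 161 + 162*(2*35) = 161 + 162*70 = 161 + 11340 = 11501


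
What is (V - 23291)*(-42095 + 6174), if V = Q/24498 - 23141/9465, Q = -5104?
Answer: 32335979648624768/38645595 ≈ 8.3673e+8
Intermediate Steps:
V = -102536263/38645595 (V = -5104/24498 - 23141/9465 = -5104*1/24498 - 23141*1/9465 = -2552/12249 - 23141/9465 = -102536263/38645595 ≈ -2.6532)
(V - 23291)*(-42095 + 6174) = (-102536263/38645595 - 23291)*(-42095 + 6174) = -900197089408/38645595*(-35921) = 32335979648624768/38645595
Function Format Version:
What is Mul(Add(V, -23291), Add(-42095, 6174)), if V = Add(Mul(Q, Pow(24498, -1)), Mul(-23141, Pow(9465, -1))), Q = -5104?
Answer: Rational(32335979648624768, 38645595) ≈ 8.3673e+8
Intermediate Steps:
V = Rational(-102536263, 38645595) (V = Add(Mul(-5104, Pow(24498, -1)), Mul(-23141, Pow(9465, -1))) = Add(Mul(-5104, Rational(1, 24498)), Mul(-23141, Rational(1, 9465))) = Add(Rational(-2552, 12249), Rational(-23141, 9465)) = Rational(-102536263, 38645595) ≈ -2.6532)
Mul(Add(V, -23291), Add(-42095, 6174)) = Mul(Add(Rational(-102536263, 38645595), -23291), Add(-42095, 6174)) = Mul(Rational(-900197089408, 38645595), -35921) = Rational(32335979648624768, 38645595)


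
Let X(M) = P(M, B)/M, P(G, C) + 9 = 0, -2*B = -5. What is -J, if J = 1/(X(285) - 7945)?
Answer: 95/754778 ≈ 0.00012586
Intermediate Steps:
B = 5/2 (B = -½*(-5) = 5/2 ≈ 2.5000)
P(G, C) = -9 (P(G, C) = -9 + 0 = -9)
X(M) = -9/M
J = -95/754778 (J = 1/(-9/285 - 7945) = 1/(-9*1/285 - 7945) = 1/(-3/95 - 7945) = 1/(-754778/95) = -95/754778 ≈ -0.00012586)
-J = -1*(-95/754778) = 95/754778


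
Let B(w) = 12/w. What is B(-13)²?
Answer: 144/169 ≈ 0.85207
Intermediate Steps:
B(-13)² = (12/(-13))² = (12*(-1/13))² = (-12/13)² = 144/169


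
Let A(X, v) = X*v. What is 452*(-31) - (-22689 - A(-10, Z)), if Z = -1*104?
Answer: 9717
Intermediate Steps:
Z = -104
452*(-31) - (-22689 - A(-10, Z)) = 452*(-31) - (-22689 - (-10)*(-104)) = -14012 - (-22689 - 1*1040) = -14012 - (-22689 - 1040) = -14012 - 1*(-23729) = -14012 + 23729 = 9717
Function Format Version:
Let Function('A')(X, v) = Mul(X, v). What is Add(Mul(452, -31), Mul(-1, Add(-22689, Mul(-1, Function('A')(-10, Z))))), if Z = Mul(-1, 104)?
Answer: 9717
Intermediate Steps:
Z = -104
Add(Mul(452, -31), Mul(-1, Add(-22689, Mul(-1, Function('A')(-10, Z))))) = Add(Mul(452, -31), Mul(-1, Add(-22689, Mul(-1, Mul(-10, -104))))) = Add(-14012, Mul(-1, Add(-22689, Mul(-1, 1040)))) = Add(-14012, Mul(-1, Add(-22689, -1040))) = Add(-14012, Mul(-1, -23729)) = Add(-14012, 23729) = 9717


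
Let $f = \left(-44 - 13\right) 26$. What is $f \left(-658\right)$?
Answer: $975156$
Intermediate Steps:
$f = -1482$ ($f = \left(-57\right) 26 = -1482$)
$f \left(-658\right) = \left(-1482\right) \left(-658\right) = 975156$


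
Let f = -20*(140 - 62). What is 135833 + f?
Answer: 134273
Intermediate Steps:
f = -1560 (f = -20*78 = -1560)
135833 + f = 135833 - 1560 = 134273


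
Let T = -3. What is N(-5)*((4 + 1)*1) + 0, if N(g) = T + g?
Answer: -40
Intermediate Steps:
N(g) = -3 + g
N(-5)*((4 + 1)*1) + 0 = (-3 - 5)*((4 + 1)*1) + 0 = -40 + 0 = -40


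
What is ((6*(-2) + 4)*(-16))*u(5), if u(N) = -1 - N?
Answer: -768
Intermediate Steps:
((6*(-2) + 4)*(-16))*u(5) = ((6*(-2) + 4)*(-16))*(-1 - 1*5) = ((-12 + 4)*(-16))*(-1 - 5) = -8*(-16)*(-6) = 128*(-6) = -768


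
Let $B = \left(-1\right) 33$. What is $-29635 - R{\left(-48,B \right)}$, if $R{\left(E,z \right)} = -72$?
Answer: $-29563$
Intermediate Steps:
$B = -33$
$-29635 - R{\left(-48,B \right)} = -29635 - -72 = -29635 + 72 = -29563$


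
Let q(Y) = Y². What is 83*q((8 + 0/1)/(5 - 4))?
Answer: 5312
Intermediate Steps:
83*q((8 + 0/1)/(5 - 4)) = 83*((8 + 0/1)/(5 - 4))² = 83*((8 + 0*1)/1)² = 83*((8 + 0)*1)² = 83*(8*1)² = 83*8² = 83*64 = 5312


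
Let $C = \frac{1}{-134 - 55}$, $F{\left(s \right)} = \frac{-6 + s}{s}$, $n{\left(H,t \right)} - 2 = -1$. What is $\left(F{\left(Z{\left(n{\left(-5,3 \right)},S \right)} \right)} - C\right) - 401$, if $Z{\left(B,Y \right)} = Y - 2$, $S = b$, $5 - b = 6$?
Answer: $- \frac{75221}{189} \approx -397.99$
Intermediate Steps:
$b = -1$ ($b = 5 - 6 = -1$)
$S = -1$
$n{\left(H,t \right)} = 1$ ($n{\left(H,t \right)} = 2 - 1 = 1$)
$Z{\left(B,Y \right)} = -2 + Y$
$F{\left(s \right)} = \frac{-6 + s}{s}$
$C = - \frac{1}{189}$ ($C = \frac{1}{-189} = - \frac{1}{189} \approx -0.005291$)
$\left(F{\left(Z{\left(n{\left(-5,3 \right)},S \right)} \right)} - C\right) - 401 = \left(\frac{-6 - 3}{-2 - 1} - - \frac{1}{189}\right) - 401 = \left(\frac{-6 - 3}{-3} + \frac{1}{189}\right) - 401 = \left(\left(- \frac{1}{3}\right) \left(-9\right) + \frac{1}{189}\right) - 401 = \left(3 + \frac{1}{189}\right) - 401 = \frac{568}{189} - 401 = - \frac{75221}{189}$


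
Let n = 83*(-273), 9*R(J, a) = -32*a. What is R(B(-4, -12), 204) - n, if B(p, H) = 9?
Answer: 65801/3 ≈ 21934.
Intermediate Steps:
R(J, a) = -32*a/9 (R(J, a) = (-32*a)/9 = -32*a/9)
n = -22659
R(B(-4, -12), 204) - n = -32/9*204 - 1*(-22659) = -2176/3 + 22659 = 65801/3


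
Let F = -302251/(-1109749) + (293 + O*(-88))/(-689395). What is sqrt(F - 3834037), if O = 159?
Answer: I*sqrt(45797942739556670150526248405)/109293630265 ≈ 1958.1*I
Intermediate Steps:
F = 31938968528/109293630265 (F = -302251/(-1109749) + (293 + 159*(-88))/(-689395) = -302251*(-1/1109749) + (293 - 13992)*(-1/689395) = 302251/1109749 - 13699*(-1/689395) = 302251/1109749 + 1957/98485 = 31938968528/109293630265 ≈ 0.29223)
sqrt(F - 3834037) = sqrt(31938968528/109293630265 - 3834037) = sqrt(-419035790361361277/109293630265) = I*sqrt(45797942739556670150526248405)/109293630265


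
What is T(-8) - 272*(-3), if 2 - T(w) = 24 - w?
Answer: 786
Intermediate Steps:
T(w) = -22 + w (T(w) = 2 - (24 - w) = 2 + (-24 + w) = -22 + w)
T(-8) - 272*(-3) = (-22 - 8) - 272*(-3) = -30 + 816 = 786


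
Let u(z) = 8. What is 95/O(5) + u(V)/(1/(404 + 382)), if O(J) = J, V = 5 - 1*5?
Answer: 6307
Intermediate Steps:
V = 0 (V = 5 - 5 = 0)
95/O(5) + u(V)/(1/(404 + 382)) = 95/5 + 8/(1/(404 + 382)) = 95*(⅕) + 8/(1/786) = 19 + 8/(1/786) = 19 + 8*786 = 19 + 6288 = 6307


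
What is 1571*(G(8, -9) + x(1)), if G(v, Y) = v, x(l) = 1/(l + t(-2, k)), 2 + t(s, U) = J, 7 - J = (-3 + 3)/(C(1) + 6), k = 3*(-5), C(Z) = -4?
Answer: 76979/6 ≈ 12830.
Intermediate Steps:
k = -15
J = 7 (J = 7 - (-3 + 3)/(-4 + 6) = 7 - 0/2 = 7 - 1*0 = 7 + 0 = 7)
t(s, U) = 5 (t(s, U) = -2 + 7 = 5)
x(l) = 1/(5 + l) (x(l) = 1/(l + 5) = 1/(5 + l))
1571*(G(8, -9) + x(1)) = 1571*(8 + 1/(5 + 1)) = 1571*(8 + 1/6) = 1571*(8 + ⅙) = 1571*(49/6) = 76979/6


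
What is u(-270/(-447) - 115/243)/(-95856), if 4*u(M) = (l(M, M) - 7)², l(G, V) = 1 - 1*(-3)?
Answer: -3/127808 ≈ -2.3473e-5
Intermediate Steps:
l(G, V) = 4 (l(G, V) = 1 + 3 = 4)
u(M) = 9/4 (u(M) = (4 - 7)²/4 = (¼)*(-3)² = (¼)*9 = 9/4)
u(-270/(-447) - 115/243)/(-95856) = (9/4)/(-95856) = (9/4)*(-1/95856) = -3/127808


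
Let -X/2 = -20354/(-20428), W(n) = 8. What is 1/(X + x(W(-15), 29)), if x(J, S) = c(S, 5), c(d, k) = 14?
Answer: 5107/61321 ≈ 0.083283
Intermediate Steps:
x(J, S) = 14
X = -10177/5107 (X = -(-40708)/(-20428) = -(-40708)*(-1)/20428 = -2*10177/10214 = -10177/5107 ≈ -1.9928)
1/(X + x(W(-15), 29)) = 1/(-10177/5107 + 14) = 1/(61321/5107) = 5107/61321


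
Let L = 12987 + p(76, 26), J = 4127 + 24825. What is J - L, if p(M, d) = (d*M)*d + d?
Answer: -35437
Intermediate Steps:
p(M, d) = d + M*d**2 (p(M, d) = (M*d)*d + d = M*d**2 + d = d + M*d**2)
J = 28952
L = 64389 (L = 12987 + 26*(1 + 76*26) = 12987 + 26*(1 + 1976) = 12987 + 26*1977 = 12987 + 51402 = 64389)
J - L = 28952 - 1*64389 = 28952 - 64389 = -35437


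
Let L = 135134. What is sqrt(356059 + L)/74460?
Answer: sqrt(54577)/24820 ≈ 0.0094125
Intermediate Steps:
sqrt(356059 + L)/74460 = sqrt(356059 + 135134)/74460 = sqrt(491193)*(1/74460) = (3*sqrt(54577))*(1/74460) = sqrt(54577)/24820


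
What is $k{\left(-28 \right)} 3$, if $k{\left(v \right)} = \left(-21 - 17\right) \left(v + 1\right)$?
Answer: $3078$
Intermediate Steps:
$k{\left(v \right)} = -38 - 38 v$ ($k{\left(v \right)} = - 38 \left(1 + v\right) = -38 - 38 v$)
$k{\left(-28 \right)} 3 = \left(-38 - -1064\right) 3 = \left(-38 + 1064\right) 3 = 1026 \cdot 3 = 3078$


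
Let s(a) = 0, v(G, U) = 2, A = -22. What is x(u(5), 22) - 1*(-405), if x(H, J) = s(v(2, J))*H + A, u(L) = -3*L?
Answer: 383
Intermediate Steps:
x(H, J) = -22 (x(H, J) = 0*H - 22 = 0 - 22 = -22)
x(u(5), 22) - 1*(-405) = -22 - 1*(-405) = -22 + 405 = 383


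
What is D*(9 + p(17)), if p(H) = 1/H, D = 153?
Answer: 1386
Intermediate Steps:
D*(9 + p(17)) = 153*(9 + 1/17) = 153*(154/17) = 1386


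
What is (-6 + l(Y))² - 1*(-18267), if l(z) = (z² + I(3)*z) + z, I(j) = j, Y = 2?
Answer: 18303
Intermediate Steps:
l(z) = z² + 4*z (l(z) = (z² + 3*z) + z = z² + 4*z)
(-6 + l(Y))² - 1*(-18267) = (-6 + 2*(4 + 2))² - 1*(-18267) = (-6 + 2*6)² + 18267 = (-6 + 12)² + 18267 = 6² + 18267 = 36 + 18267 = 18303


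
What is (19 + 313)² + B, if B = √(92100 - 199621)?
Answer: 110224 + I*√107521 ≈ 1.1022e+5 + 327.9*I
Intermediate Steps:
B = I*√107521 (B = √(-107521) = I*√107521 ≈ 327.9*I)
(19 + 313)² + B = (19 + 313)² + I*√107521 = 332² + I*√107521 = 110224 + I*√107521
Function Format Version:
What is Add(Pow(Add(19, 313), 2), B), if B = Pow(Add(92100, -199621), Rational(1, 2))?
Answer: Add(110224, Mul(I, Pow(107521, Rational(1, 2)))) ≈ Add(1.1022e+5, Mul(327.90, I))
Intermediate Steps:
B = Mul(I, Pow(107521, Rational(1, 2))) (B = Pow(-107521, Rational(1, 2)) = Mul(I, Pow(107521, Rational(1, 2))) ≈ Mul(327.90, I))
Add(Pow(Add(19, 313), 2), B) = Add(Pow(Add(19, 313), 2), Mul(I, Pow(107521, Rational(1, 2)))) = Add(Pow(332, 2), Mul(I, Pow(107521, Rational(1, 2)))) = Add(110224, Mul(I, Pow(107521, Rational(1, 2))))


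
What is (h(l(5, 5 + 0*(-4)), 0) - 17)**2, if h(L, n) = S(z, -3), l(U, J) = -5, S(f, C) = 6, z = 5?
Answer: 121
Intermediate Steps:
h(L, n) = 6
(h(l(5, 5 + 0*(-4)), 0) - 17)**2 = (6 - 17)**2 = (-11)**2 = 121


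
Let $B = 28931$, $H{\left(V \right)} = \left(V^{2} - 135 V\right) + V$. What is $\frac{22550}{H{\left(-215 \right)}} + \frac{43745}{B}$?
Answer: $\frac{786960025}{434167517} \approx 1.8126$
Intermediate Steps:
$H{\left(V \right)} = V^{2} - 134 V$
$\frac{22550}{H{\left(-215 \right)}} + \frac{43745}{B} = \frac{22550}{\left(-215\right) \left(-134 - 215\right)} + \frac{43745}{28931} = \frac{22550}{\left(-215\right) \left(-349\right)} + 43745 \cdot \frac{1}{28931} = \frac{22550}{75035} + \frac{43745}{28931} = 22550 \cdot \frac{1}{75035} + \frac{43745}{28931} = \frac{4510}{15007} + \frac{43745}{28931} = \frac{786960025}{434167517}$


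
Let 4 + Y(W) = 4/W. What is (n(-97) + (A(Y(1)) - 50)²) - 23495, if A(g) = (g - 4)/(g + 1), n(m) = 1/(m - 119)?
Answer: -4445065/216 ≈ -20579.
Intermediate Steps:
Y(W) = -4 + 4/W
n(m) = 1/(-119 + m)
A(g) = (-4 + g)/(1 + g)
(n(-97) + (A(Y(1)) - 50)²) - 23495 = (1/(-119 - 97) + ((-4 + (-4 + 4/1))/(1 + (-4 + 4/1)) - 50)²) - 23495 = (1/(-216) + ((-4 + (-4 + 4*1))/(1 + (-4 + 4*1)) - 50)²) - 23495 = (-1/216 + ((-4 + (-4 + 4))/(1 + (-4 + 4)) - 50)²) - 23495 = (-1/216 + ((-4 + 0)/(1 + 0) - 50)²) - 23495 = (-1/216 + (-4/1 - 50)²) - 23495 = (-1/216 + (1*(-4) - 50)²) - 23495 = (-1/216 + (-4 - 50)²) - 23495 = (-1/216 + (-54)²) - 23495 = (-1/216 + 2916) - 23495 = 629855/216 - 23495 = -4445065/216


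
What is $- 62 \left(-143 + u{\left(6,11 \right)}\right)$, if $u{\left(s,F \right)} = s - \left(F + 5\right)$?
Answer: $9486$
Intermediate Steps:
$u{\left(s,F \right)} = -5 + s - F$ ($u{\left(s,F \right)} = s - \left(5 + F\right) = -5 + s - F$)
$- 62 \left(-143 + u{\left(6,11 \right)}\right) = - 62 \left(-143 - 10\right) = \left(-62\right) \left(-153\right) = 9486$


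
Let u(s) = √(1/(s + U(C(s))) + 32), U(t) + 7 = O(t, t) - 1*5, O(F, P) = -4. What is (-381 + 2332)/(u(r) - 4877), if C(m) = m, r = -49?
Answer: -618476755/1546031306 - 5853*√15015/1546031306 ≈ -0.40051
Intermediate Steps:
U(t) = -16 (U(t) = -7 + (-4 - 1*5) = -7 + (-4 - 5) = -7 - 9 = -16)
u(s) = √(32 + 1/(-16 + s)) (u(s) = √(1/(s - 16) + 32) = √(1/(-16 + s) + 32) = √(32 + 1/(-16 + s)))
(-381 + 2332)/(u(r) - 4877) = (-381 + 2332)/(√((-511 + 32*(-49))/(-16 - 49)) - 4877) = 1951/(√((-511 - 1568)/(-65)) - 4877) = 1951/(√(-1/65*(-2079)) - 4877) = 1951/(√(2079/65) - 4877) = 1951/(3*√15015/65 - 4877) = 1951/(-4877 + 3*√15015/65)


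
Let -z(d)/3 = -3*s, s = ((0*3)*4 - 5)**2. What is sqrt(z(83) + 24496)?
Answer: sqrt(24721) ≈ 157.23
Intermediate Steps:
s = 25 (s = (0*4 - 5)**2 = (0 - 5)**2 = (-5)**2 = 25)
z(d) = 225 (z(d) = -(-9)*25 = -3*(-75) = 225)
sqrt(z(83) + 24496) = sqrt(225 + 24496) = sqrt(24721)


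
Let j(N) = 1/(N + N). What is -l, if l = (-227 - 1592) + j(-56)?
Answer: 203729/112 ≈ 1819.0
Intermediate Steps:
j(N) = 1/(2*N)
l = -203729/112 (l = (-227 - 1592) + (½)/(-56) = -1819 + (½)*(-1/56) = -1819 - 1/112 = -203729/112 ≈ -1819.0)
-l = -1*(-203729/112) = 203729/112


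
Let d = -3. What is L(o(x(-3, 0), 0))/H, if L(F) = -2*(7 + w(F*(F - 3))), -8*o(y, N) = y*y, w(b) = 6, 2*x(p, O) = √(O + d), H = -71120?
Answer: 13/35560 ≈ 0.00036558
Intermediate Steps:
x(p, O) = √(-3 + O)/2 (x(p, O) = √(O - 3)/2 = √(-3 + O)/2)
o(y, N) = -y²/8 (o(y, N) = -y*y/8 = -y²/8)
L(F) = -26 (L(F) = -2*(7 + 6) = -2*13 = -26)
L(o(x(-3, 0), 0))/H = -26/(-71120) = -26*(-1/71120) = 13/35560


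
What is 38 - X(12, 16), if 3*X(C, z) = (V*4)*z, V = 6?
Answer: -90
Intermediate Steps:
X(C, z) = 8*z (X(C, z) = ((6*4)*z)/3 = (24*z)/3 = 8*z)
38 - X(12, 16) = 38 - 8*16 = 38 - 1*128 = 38 - 128 = -90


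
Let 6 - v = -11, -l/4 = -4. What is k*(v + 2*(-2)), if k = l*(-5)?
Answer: -1040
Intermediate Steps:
l = 16 (l = -4*(-4) = 16)
v = 17 (v = 6 - 1*(-11) = 6 + 11 = 17)
k = -80 (k = 16*(-5) = -80)
k*(v + 2*(-2)) = -80*(17 + 2*(-2)) = -80*(17 - 4) = -80*13 = -1040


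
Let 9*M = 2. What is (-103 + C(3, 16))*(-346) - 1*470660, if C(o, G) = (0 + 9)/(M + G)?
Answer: -31770619/73 ≈ -4.3521e+5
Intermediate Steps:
M = 2/9 (M = (⅑)*2 = 2/9 ≈ 0.22222)
C(o, G) = 9/(2/9 + G) (C(o, G) = (0 + 9)/(2/9 + G) = 9/(2/9 + G))
(-103 + C(3, 16))*(-346) - 1*470660 = (-103 + 81/(2 + 9*16))*(-346) - 1*470660 = (-103 + 81/(2 + 144))*(-346) - 470660 = (-103 + 81/146)*(-346) - 470660 = -14957/146*(-346) - 470660 = 2587561/73 - 470660 = -31770619/73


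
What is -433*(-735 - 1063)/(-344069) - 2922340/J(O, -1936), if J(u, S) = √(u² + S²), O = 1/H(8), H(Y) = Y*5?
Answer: -25114/11099 - 116893600*√5996953601/5996953601 ≈ -1511.7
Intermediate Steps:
H(Y) = 5*Y
O = 1/40 (O = 1/(5*8) = 1/40 ≈ 0.025000)
J(u, S) = √(S² + u²)
-433*(-735 - 1063)/(-344069) - 2922340/J(O, -1936) = -433*(-735 - 1063)/(-344069) - 2922340/√((-1936)² + (1/40)²) = -433*(-1798)*(-1/344069) - 2922340/√(3748096 + 1/1600) = 778534*(-1/344069) - 2922340*40*√5996953601/5996953601 = -25114/11099 - 2922340*40*√5996953601/5996953601 = -25114/11099 - 116893600*√5996953601/5996953601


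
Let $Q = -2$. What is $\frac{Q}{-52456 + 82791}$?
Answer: $- \frac{2}{30335} \approx -6.593 \cdot 10^{-5}$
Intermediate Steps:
$\frac{Q}{-52456 + 82791} = - \frac{2}{-52456 + 82791} = - \frac{2}{30335}$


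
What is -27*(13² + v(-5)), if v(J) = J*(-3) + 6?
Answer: -5130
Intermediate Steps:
v(J) = 6 - 3*J (v(J) = -3*J + 6 = 6 - 3*J)
-27*(13² + v(-5)) = -27*(13² + (6 - 3*(-5))) = -27*(169 + (6 + 15)) = -27*(169 + 21) = -27*190 = -5130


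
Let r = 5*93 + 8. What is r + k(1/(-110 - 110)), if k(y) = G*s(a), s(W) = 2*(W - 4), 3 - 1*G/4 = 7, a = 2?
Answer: 537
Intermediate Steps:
G = -16 (G = 12 - 4*7 = 12 - 28 = -16)
r = 473 (r = 465 + 8 = 473)
s(W) = -8 + 2*W (s(W) = 2*(-4 + W) = -8 + 2*W)
k(y) = 64 (k(y) = -16*(-8 + 2*2) = -16*(-8 + 4) = -16*(-4) = 64)
r + k(1/(-110 - 110)) = 473 + 64 = 537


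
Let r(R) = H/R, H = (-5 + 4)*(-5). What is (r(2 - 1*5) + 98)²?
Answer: 83521/9 ≈ 9280.1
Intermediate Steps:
H = 5 (H = -1*(-5) = 5)
r(R) = 5/R
(r(2 - 1*5) + 98)² = (5/(2 - 1*5) + 98)² = (5/(2 - 5) + 98)² = (5/(-3) + 98)² = (5*(-⅓) + 98)² = (-5/3 + 98)² = (289/3)² = 83521/9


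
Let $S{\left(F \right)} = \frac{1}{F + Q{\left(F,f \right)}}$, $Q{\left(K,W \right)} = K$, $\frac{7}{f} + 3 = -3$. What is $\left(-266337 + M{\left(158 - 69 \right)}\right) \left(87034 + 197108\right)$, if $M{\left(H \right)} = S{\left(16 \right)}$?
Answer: $- \frac{1210840303593}{16} \approx -7.5678 \cdot 10^{10}$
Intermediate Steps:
$f = - \frac{7}{6}$ ($f = \frac{7}{-3 - 3} = \frac{7}{-6} = 7 \left(- \frac{1}{6}\right) = - \frac{7}{6} \approx -1.1667$)
$S{\left(F \right)} = \frac{1}{2 F}$ ($S{\left(F \right)} = \frac{1}{F + F} = \frac{1}{2 F}$)
$M{\left(H \right)} = \frac{1}{32}$ ($M{\left(H \right)} = \frac{1}{2 \cdot 16} = \frac{1}{2} \cdot \frac{1}{16} = \frac{1}{32}$)
$\left(-266337 + M{\left(158 - 69 \right)}\right) \left(87034 + 197108\right) = \left(-266337 + \frac{1}{32}\right) \left(87034 + 197108\right) = \left(- \frac{8522783}{32}\right) 284142 = - \frac{1210840303593}{16}$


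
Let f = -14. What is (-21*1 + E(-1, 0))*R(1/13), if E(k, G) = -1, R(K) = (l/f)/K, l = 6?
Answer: 858/7 ≈ 122.57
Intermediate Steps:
R(K) = -3/(7*K) (R(K) = (6/(-14))/K = (6*(-1/14))/K = -3/(7*K))
(-21*1 + E(-1, 0))*R(1/13) = (-21*1 - 1)*(-3/(7*(1/13))) = (-21 - 1)*(-3/(7*1/13)) = -(-66)*13/7 = -22*(-39/7) = 858/7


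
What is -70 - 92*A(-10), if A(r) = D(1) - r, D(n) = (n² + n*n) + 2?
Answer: -1358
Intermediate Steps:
D(n) = 2 + 2*n² (D(n) = (n² + n²) + 2 = 2*n² + 2 = 2 + 2*n²)
A(r) = 4 - r (A(r) = (2 + 2*1²) - r = (2 + 2*1) - r = (2 + 2) - r = 4 - r)
-70 - 92*A(-10) = -70 - 92*(4 - 1*(-10)) = -70 - 92*(4 + 10) = -70 - 92*14 = -70 - 1288 = -1358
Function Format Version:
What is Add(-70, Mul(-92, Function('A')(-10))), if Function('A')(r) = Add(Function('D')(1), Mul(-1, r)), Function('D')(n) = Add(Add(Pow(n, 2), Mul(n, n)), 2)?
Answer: -1358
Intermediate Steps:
Function('D')(n) = Add(2, Mul(2, Pow(n, 2))) (Function('D')(n) = Add(Add(Pow(n, 2), Pow(n, 2)), 2) = Add(Mul(2, Pow(n, 2)), 2) = Add(2, Mul(2, Pow(n, 2))))
Function('A')(r) = Add(4, Mul(-1, r)) (Function('A')(r) = Add(Add(2, Mul(2, Pow(1, 2))), Mul(-1, r)) = Add(Add(2, Mul(2, 1)), Mul(-1, r)) = Add(Add(2, 2), Mul(-1, r)) = Add(4, Mul(-1, r)))
Add(-70, Mul(-92, Function('A')(-10))) = Add(-70, Mul(-92, Add(4, Mul(-1, -10)))) = Add(-70, Mul(-92, Add(4, 10))) = Add(-70, Mul(-92, 14)) = Add(-70, -1288) = -1358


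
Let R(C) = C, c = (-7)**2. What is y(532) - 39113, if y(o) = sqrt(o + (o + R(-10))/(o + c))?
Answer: -39113 + sqrt(179885734)/581 ≈ -39090.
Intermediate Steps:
c = 49
y(o) = sqrt(o + (-10 + o)/(49 + o)) (y(o) = sqrt(o + (o - 10)/(o + 49)) = sqrt(o + (-10 + o)/(49 + o)))
y(532) - 39113 = sqrt((-10 + 532 + 532*(49 + 532))/(49 + 532)) - 39113 = sqrt((-10 + 532 + 532*581)/581) - 39113 = sqrt((-10 + 532 + 309092)/581) - 39113 = sqrt((1/581)*309614) - 39113 = sqrt(309614/581) - 39113 = sqrt(179885734)/581 - 39113 = -39113 + sqrt(179885734)/581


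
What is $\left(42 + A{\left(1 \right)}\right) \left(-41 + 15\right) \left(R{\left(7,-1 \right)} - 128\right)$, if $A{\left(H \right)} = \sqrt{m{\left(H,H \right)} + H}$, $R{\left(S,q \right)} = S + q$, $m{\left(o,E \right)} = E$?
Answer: $133224 + 3172 \sqrt{2} \approx 1.3771 \cdot 10^{5}$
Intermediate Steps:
$A{\left(H \right)} = \sqrt{2} \sqrt{H}$ ($A{\left(H \right)} = \sqrt{H + H} = \sqrt{2 H} = \sqrt{2} \sqrt{H}$)
$\left(42 + A{\left(1 \right)}\right) \left(-41 + 15\right) \left(R{\left(7,-1 \right)} - 128\right) = \left(42 + \sqrt{2} \sqrt{1}\right) \left(-41 + 15\right) \left(\left(7 - 1\right) - 128\right) = \left(42 + \sqrt{2} \cdot 1\right) \left(-26\right) \left(6 - 128\right) = \left(42 + \sqrt{2}\right) \left(-26\right) \left(-122\right) = \left(-1092 - 26 \sqrt{2}\right) \left(-122\right) = 133224 + 3172 \sqrt{2}$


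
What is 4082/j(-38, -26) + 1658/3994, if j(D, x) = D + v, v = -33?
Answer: -8092895/141787 ≈ -57.078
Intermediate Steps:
j(D, x) = -33 + D (j(D, x) = D - 33 = -33 + D)
4082/j(-38, -26) + 1658/3994 = 4082/(-33 - 38) + 1658/3994 = 4082/(-71) + 1658*(1/3994) = 4082*(-1/71) + 829/1997 = -4082/71 + 829/1997 = -8092895/141787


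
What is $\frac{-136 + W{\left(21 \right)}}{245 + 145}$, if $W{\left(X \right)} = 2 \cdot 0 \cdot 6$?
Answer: $- \frac{68}{195} \approx -0.34872$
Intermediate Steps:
$W{\left(X \right)} = 0$ ($W{\left(X \right)} = 0 \cdot 6 = 0$)
$\frac{-136 + W{\left(21 \right)}}{245 + 145} = \frac{-136 + 0}{245 + 145} = - \frac{136}{390} = \left(-136\right) \frac{1}{390} = - \frac{68}{195}$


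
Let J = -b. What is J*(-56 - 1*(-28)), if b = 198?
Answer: 5544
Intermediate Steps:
J = -198 (J = -1*198 = -198)
J*(-56 - 1*(-28)) = -198*(-56 - 1*(-28)) = -198*(-56 + 28) = -198*(-28) = 5544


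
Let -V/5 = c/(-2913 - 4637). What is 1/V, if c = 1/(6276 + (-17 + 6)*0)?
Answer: 9476760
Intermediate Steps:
c = 1/6276 (c = 1/(6276 - 11*0) = 1/(6276 + 0) = 1/6276 ≈ 0.00015934)
V = 1/9476760 (V = -5/(6276*(-2913 - 4637)) = -5/(6276*(-7550)) = -5*(-1)/(6276*7550) = -5*(-1/47383800) = 1/9476760 ≈ 1.0552e-7)
1/V = 1/(1/9476760) = 9476760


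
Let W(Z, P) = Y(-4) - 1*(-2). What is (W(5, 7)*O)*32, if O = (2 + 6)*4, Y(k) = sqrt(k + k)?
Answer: 2048 + 2048*I*sqrt(2) ≈ 2048.0 + 2896.3*I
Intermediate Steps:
Y(k) = sqrt(2)*sqrt(k) (Y(k) = sqrt(2*k) = sqrt(2)*sqrt(k))
W(Z, P) = 2 + 2*I*sqrt(2) (W(Z, P) = sqrt(2)*sqrt(-4) - 1*(-2) = sqrt(2)*(2*I) + 2 = 2*I*sqrt(2) + 2 = 2 + 2*I*sqrt(2))
O = 32 (O = 8*4 = 32)
(W(5, 7)*O)*32 = ((2 + 2*I*sqrt(2))*32)*32 = (64 + 64*I*sqrt(2))*32 = 2048 + 2048*I*sqrt(2)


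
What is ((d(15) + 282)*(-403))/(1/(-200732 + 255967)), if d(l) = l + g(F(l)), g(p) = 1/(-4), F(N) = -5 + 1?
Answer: -26422269835/4 ≈ -6.6056e+9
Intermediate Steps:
F(N) = -4
g(p) = -¼
d(l) = -¼ + l (d(l) = l - ¼ = -¼ + l)
((d(15) + 282)*(-403))/(1/(-200732 + 255967)) = (((-¼ + 15) + 282)*(-403))/(1/(-200732 + 255967)) = ((59/4 + 282)*(-403))/(1/55235) = ((1187/4)*(-403))/(1/55235) = -478361/4*55235 = -26422269835/4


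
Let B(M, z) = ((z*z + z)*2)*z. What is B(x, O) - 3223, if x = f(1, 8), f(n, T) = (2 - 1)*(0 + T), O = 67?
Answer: 607281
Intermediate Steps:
f(n, T) = T (f(n, T) = 1*T = T)
x = 8
B(M, z) = z*(2*z + 2*z²) (B(M, z) = ((z² + z)*2)*z = ((z + z²)*2)*z = (2*z + 2*z²)*z = z*(2*z + 2*z²))
B(x, O) - 3223 = 2*67²*(1 + 67) - 3223 = 2*4489*68 - 3223 = 610504 - 3223 = 607281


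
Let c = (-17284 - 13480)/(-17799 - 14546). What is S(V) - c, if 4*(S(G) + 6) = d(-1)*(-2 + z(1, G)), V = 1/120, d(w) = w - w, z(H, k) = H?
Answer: -224834/32345 ≈ -6.9511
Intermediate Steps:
c = 30764/32345 (c = -30764/(-32345) = -30764*(-1/32345) = 30764/32345 ≈ 0.95112)
d(w) = 0
V = 1/120 ≈ 0.0083333
S(G) = -6 (S(G) = -6 + (0*(-2 + 1))/4 = -6 + (0*(-1))/4 = -6 + (¼)*0 = -6 + 0 = -6)
S(V) - c = -6 - 1*30764/32345 = -6 - 30764/32345 = -224834/32345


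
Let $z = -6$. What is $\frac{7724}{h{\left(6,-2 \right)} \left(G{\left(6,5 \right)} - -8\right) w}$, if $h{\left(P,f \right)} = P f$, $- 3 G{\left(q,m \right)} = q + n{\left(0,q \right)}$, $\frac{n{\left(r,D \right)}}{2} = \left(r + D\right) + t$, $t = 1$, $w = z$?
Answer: $\frac{1931}{24} \approx 80.458$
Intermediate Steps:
$w = -6$
$n{\left(r,D \right)} = 2 + 2 D + 2 r$ ($n{\left(r,D \right)} = 2 \left(\left(r + D\right) + 1\right) = 2 \left(\left(D + r\right) + 1\right) = 2 \left(1 + D + r\right) = 2 + 2 D + 2 r$)
$G{\left(q,m \right)} = - \frac{2}{3} - q$ ($G{\left(q,m \right)} = - \frac{q + \left(2 + 2 q + 2 \cdot 0\right)}{3} = - \frac{q + \left(2 + 2 q + 0\right)}{3} = - \frac{q + \left(2 + 2 q\right)}{3} = - \frac{2 + 3 q}{3} = - \frac{2}{3} - q$)
$\frac{7724}{h{\left(6,-2 \right)} \left(G{\left(6,5 \right)} - -8\right) w} = \frac{7724}{6 \left(-2\right) \left(\left(- \frac{2}{3} - 6\right) - -8\right) \left(-6\right)} = \frac{7724}{- 12 \left(\left(- \frac{2}{3} - 6\right) + 8\right) \left(-6\right)} = \frac{7724}{- 12 \left(- \frac{20}{3} + 8\right) \left(-6\right)} = \frac{7724}{\left(-12\right) \frac{4}{3} \left(-6\right)} = \frac{7724}{\left(-16\right) \left(-6\right)} = \frac{7724}{96} = 7724 \cdot \frac{1}{96} = \frac{1931}{24}$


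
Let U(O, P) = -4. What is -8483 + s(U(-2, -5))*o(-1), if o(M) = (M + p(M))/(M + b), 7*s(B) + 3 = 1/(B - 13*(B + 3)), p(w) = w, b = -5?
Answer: -1603313/189 ≈ -8483.1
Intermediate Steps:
s(B) = -3/7 + 1/(7*(-39 - 12*B)) (s(B) = -3/7 + 1/(7*(B - 13*(B + 3))) = -3/7 + 1/(7*(B - 13*(3 + B))) = -3/7 + 1/(7*(B + (-39 - 13*B))) = -3/7 + 1/(7*(-39 - 12*B)))
o(M) = 2*M/(-5 + M) (o(M) = (M + M)/(M - 5) = (2*M)/(-5 + M) = 2*M/(-5 + M))
-8483 + s(U(-2, -5))*o(-1) = -8483 + (2*(-59 - 18*(-4))/(21*(13 + 4*(-4))))*(2*(-1)/(-5 - 1)) = -8483 + (2*(-59 + 72)/(21*(13 - 16)))*(2*(-1)/(-6)) = -8483 + ((2/21)*13/(-3))*(2*(-1)*(-1/6)) = -8483 + ((2/21)*(-1/3)*13)*(1/3) = -8483 - 26/63*1/3 = -8483 - 26/189 = -1603313/189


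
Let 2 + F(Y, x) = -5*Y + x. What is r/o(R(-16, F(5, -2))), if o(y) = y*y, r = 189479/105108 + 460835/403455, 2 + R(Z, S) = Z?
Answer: 2775193225/305325706608 ≈ 0.0090893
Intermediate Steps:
F(Y, x) = -2 + x - 5*Y (F(Y, x) = -2 + (-5*Y + x) = -2 + (x - 5*Y) = -2 + x - 5*Y)
R(Z, S) = -2 + Z
r = 2775193225/942363292 (r = 189479*(1/105108) + 460835*(1/403455) = 189479/105108 + 92167/80691 = 2775193225/942363292 ≈ 2.9449)
o(y) = y²
r/o(R(-16, F(5, -2))) = 2775193225/(942363292*((-2 - 16)²)) = 2775193225/(942363292*((-18)²)) = (2775193225/942363292)/324 = (2775193225/942363292)*(1/324) = 2775193225/305325706608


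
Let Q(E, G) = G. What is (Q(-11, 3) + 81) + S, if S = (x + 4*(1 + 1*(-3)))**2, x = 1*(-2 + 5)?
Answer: 109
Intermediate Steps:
x = 3 (x = 1*3 = 3)
S = 25 (S = (3 + 4*(1 + 1*(-3)))**2 = (3 + 4*(1 - 3))**2 = (3 + 4*(-2))**2 = (3 - 8)**2 = (-5)**2 = 25)
(Q(-11, 3) + 81) + S = (3 + 81) + 25 = 84 + 25 = 109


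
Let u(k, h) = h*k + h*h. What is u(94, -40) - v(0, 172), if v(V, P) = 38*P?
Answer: -8696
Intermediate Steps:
u(k, h) = h² + h*k (u(k, h) = h*k + h² = h² + h*k)
u(94, -40) - v(0, 172) = -40*(-40 + 94) - 38*172 = -40*54 - 1*6536 = -2160 - 6536 = -8696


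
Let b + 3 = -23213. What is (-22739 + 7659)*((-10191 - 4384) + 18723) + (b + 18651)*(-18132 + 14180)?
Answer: -44510960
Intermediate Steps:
b = -23216 (b = -3 - 23213 = -23216)
(-22739 + 7659)*((-10191 - 4384) + 18723) + (b + 18651)*(-18132 + 14180) = (-22739 + 7659)*((-10191 - 4384) + 18723) + (-23216 + 18651)*(-18132 + 14180) = -15080*(-14575 + 18723) - 4565*(-3952) = -15080*4148 + 18040880 = -62551840 + 18040880 = -44510960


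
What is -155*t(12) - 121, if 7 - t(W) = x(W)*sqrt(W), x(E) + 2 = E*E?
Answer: -1206 + 44020*sqrt(3) ≈ 75039.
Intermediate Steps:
x(E) = -2 + E**2 (x(E) = -2 + E*E = -2 + E**2)
t(W) = 7 - sqrt(W)*(-2 + W**2) (t(W) = 7 - (-2 + W**2)*sqrt(W) = 7 - sqrt(W)*(-2 + W**2))
-155*t(12) - 121 = -155*(7 + sqrt(12)*(2 - 1*12**2)) - 121 = -155*(7 + (2*sqrt(3))*(2 - 1*144)) - 121 = -155*(7 + (2*sqrt(3))*(2 - 144)) - 121 = -155*(7 + (2*sqrt(3))*(-142)) - 121 = -155*(7 - 284*sqrt(3)) - 121 = (-1085 + 44020*sqrt(3)) - 121 = -1206 + 44020*sqrt(3)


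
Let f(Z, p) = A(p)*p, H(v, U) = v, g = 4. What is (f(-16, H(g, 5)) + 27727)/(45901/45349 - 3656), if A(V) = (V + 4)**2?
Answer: -1269001067/165750043 ≈ -7.6561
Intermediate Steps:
A(V) = (4 + V)**2
f(Z, p) = p*(4 + p)**2 (f(Z, p) = (4 + p)**2*p = p*(4 + p)**2)
(f(-16, H(g, 5)) + 27727)/(45901/45349 - 3656) = (4*(4 + 4)**2 + 27727)/(45901/45349 - 3656) = (4*8**2 + 27727)/(45901*(1/45349) - 3656) = (4*64 + 27727)/(45901/45349 - 3656) = (256 + 27727)/(-165750043/45349) = 27983*(-45349/165750043) = -1269001067/165750043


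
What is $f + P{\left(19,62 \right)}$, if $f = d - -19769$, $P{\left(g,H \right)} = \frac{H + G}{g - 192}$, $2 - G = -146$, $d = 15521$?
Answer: $\frac{6104960}{173} \approx 35289.0$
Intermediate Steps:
$G = 148$ ($G = 2 - -146 = 2 + 146 = 148$)
$P{\left(g,H \right)} = \frac{148 + H}{-192 + g}$ ($P{\left(g,H \right)} = \frac{H + 148}{g - 192} = \frac{148 + H}{-192 + g}$)
$f = 35290$ ($f = 15521 - -19769 = 15521 + 19769 = 35290$)
$f + P{\left(19,62 \right)} = 35290 + \frac{148 + 62}{-192 + 19} = 35290 + \frac{1}{-173} \cdot 210 = 35290 - \frac{210}{173} = \frac{6104960}{173}$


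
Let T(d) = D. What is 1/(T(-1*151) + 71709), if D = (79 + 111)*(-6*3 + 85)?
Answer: 1/84439 ≈ 1.1843e-5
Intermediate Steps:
D = 12730 (D = 190*(-18 + 85) = 190*67 = 12730)
T(d) = 12730
1/(T(-1*151) + 71709) = 1/(12730 + 71709) = 1/84439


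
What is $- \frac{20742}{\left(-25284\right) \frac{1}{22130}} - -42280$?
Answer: $\frac{127335665}{2107} \approx 60435.0$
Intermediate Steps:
$- \frac{20742}{\left(-25284\right) \frac{1}{22130}} - -42280 = - \frac{20742}{\left(-25284\right) \frac{1}{22130}} + 42280 = - \frac{20742}{- \frac{12642}{11065}} + 42280 = \left(-20742\right) \left(- \frac{11065}{12642}\right) + 42280 = \frac{38251705}{2107} + 42280 = \frac{127335665}{2107}$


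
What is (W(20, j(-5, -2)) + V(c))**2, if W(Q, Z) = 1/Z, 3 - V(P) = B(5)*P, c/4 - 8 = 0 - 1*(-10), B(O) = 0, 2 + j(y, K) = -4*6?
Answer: 5929/676 ≈ 8.7707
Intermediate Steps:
j(y, K) = -26 (j(y, K) = -2 - 4*6 = -2 - 24 = -26)
c = 72 (c = 32 + 4*(0 - 1*(-10)) = 32 + 4*(0 + 10) = 32 + 4*10 = 32 + 40 = 72)
V(P) = 3 (V(P) = 3 - 0*P = 3 - 1*0 = 3 + 0 = 3)
(W(20, j(-5, -2)) + V(c))**2 = (1/(-26) + 3)**2 = (-1/26 + 3)**2 = (77/26)**2 = 5929/676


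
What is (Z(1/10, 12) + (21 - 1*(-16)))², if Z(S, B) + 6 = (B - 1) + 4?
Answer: 2116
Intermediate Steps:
Z(S, B) = -3 + B (Z(S, B) = -6 + ((B - 1) + 4) = -6 + ((-1 + B) + 4) = -6 + (3 + B) = -3 + B)
(Z(1/10, 12) + (21 - 1*(-16)))² = ((-3 + 12) + (21 - 1*(-16)))² = (9 + (21 + 16))² = (9 + 37)² = 46² = 2116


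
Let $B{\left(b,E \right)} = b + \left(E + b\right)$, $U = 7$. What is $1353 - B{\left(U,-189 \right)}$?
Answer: $1528$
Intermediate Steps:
$B{\left(b,E \right)} = E + 2 b$
$1353 - B{\left(U,-189 \right)} = 1353 - \left(-189 + 2 \cdot 7\right) = 1353 - \left(-189 + 14\right) = 1353 - -175 = 1353 + 175 = 1528$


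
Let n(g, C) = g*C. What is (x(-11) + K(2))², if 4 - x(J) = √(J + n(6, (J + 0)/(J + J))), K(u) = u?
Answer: 28 - 24*I*√2 ≈ 28.0 - 33.941*I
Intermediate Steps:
n(g, C) = C*g
x(J) = 4 - √(3 + J) (x(J) = 4 - √(J + ((J + 0)/(J + J))*6) = 4 - √(J + (J/((2*J)))*6) = 4 - √(J + (J*(1/(2*J)))*6) = 4 - √(J + (½)*6) = 4 - √(J + 3) = 4 - √(3 + J))
(x(-11) + K(2))² = ((4 - √(3 - 11)) + 2)² = ((4 - √(-8)) + 2)² = ((4 - 2*I*√2) + 2)² = (6 - 2*I*√2)²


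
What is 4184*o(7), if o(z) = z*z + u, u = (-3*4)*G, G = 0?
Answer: 205016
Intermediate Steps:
u = 0 (u = -3*4*0 = -12*0 = 0)
o(z) = z**2 (o(z) = z*z + 0 = z**2 + 0 = z**2)
4184*o(7) = 4184*7**2 = 4184*49 = 205016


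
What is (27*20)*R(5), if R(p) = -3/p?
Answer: -324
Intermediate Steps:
(27*20)*R(5) = (27*20)*(-3/5) = 540*(-3*1/5) = 540*(-3/5) = -324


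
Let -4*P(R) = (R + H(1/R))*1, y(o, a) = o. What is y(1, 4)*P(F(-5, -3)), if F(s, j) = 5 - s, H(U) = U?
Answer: -101/40 ≈ -2.5250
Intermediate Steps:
P(R) = -R/4 - 1/(4*R) (P(R) = -(R + 1/R)/4 = -R/4 - 1/(4*R))
y(1, 4)*P(F(-5, -3)) = 1*((-1 - (5 - 1*(-5))²)/(4*(5 - 1*(-5)))) = 1*((-1 - (5 + 5)²)/(4*(5 + 5))) = 1*((¼)*(-1 - 1*10²)/10) = 1*((¼)*(⅒)*(-1 - 1*100)) = 1*((¼)*(⅒)*(-1 - 100)) = 1*((¼)*(⅒)*(-101)) = 1*(-101/40) = -101/40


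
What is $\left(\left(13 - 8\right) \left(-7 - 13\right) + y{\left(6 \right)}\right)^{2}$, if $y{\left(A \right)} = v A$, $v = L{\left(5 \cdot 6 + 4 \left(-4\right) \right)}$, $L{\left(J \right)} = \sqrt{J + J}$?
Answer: $11008 - 2400 \sqrt{7} \approx 4658.2$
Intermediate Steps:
$L{\left(J \right)} = \sqrt{2} \sqrt{J}$ ($L{\left(J \right)} = \sqrt{2 J} = \sqrt{2} \sqrt{J}$)
$v = 2 \sqrt{7}$ ($v = \sqrt{2} \sqrt{5 \cdot 6 + 4 \left(-4\right)} = \sqrt{2} \sqrt{30 - 16} = \sqrt{2} \sqrt{14} = 2 \sqrt{7} \approx 5.2915$)
$y{\left(A \right)} = 2 A \sqrt{7}$ ($y{\left(A \right)} = 2 \sqrt{7} A = 2 A \sqrt{7}$)
$\left(\left(13 - 8\right) \left(-7 - 13\right) + y{\left(6 \right)}\right)^{2} = \left(\left(13 - 8\right) \left(-7 - 13\right) + 2 \cdot 6 \sqrt{7}\right)^{2} = \left(5 \left(-20\right) + 12 \sqrt{7}\right)^{2} = \left(-100 + 12 \sqrt{7}\right)^{2}$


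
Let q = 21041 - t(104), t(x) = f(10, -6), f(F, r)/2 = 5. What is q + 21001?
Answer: 42032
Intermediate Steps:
f(F, r) = 10 (f(F, r) = 2*5 = 10)
t(x) = 10
q = 21031 (q = 21041 - 1*10 = 21041 - 10 = 21031)
q + 21001 = 21031 + 21001 = 42032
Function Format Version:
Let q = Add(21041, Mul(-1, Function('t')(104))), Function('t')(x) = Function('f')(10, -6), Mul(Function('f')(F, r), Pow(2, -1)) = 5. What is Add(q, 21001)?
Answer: 42032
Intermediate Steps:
Function('f')(F, r) = 10 (Function('f')(F, r) = Mul(2, 5) = 10)
Function('t')(x) = 10
q = 21031 (q = Add(21041, Mul(-1, 10)) = Add(21041, -10) = 21031)
Add(q, 21001) = Add(21031, 21001) = 42032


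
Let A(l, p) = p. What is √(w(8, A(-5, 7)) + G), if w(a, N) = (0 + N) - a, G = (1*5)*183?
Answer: √914 ≈ 30.232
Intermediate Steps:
G = 915 (G = 5*183 = 915)
w(a, N) = N - a
√(w(8, A(-5, 7)) + G) = √((7 - 1*8) + 915) = √((7 - 8) + 915) = √(-1 + 915) = √914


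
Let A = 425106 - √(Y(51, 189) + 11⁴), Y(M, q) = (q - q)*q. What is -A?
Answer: -424985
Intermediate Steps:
Y(M, q) = 0 (Y(M, q) = 0*q = 0)
A = 424985 (A = 425106 - √(0 + 11⁴) = 425106 - √(0 + 14641) = 425106 - √14641 = 425106 - 1*121 = 425106 - 121 = 424985)
-A = -1*424985 = -424985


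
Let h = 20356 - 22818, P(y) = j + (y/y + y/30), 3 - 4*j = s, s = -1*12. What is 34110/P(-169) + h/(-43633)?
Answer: -89299167314/2312549 ≈ -38615.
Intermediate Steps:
s = -12
j = 15/4 (j = ¾ - ¼*(-12) = ¾ + 3 = 15/4 ≈ 3.7500)
P(y) = 19/4 + y/30 (P(y) = 15/4 + (y/y + y/30) = 15/4 + (1 + y*(1/30)) = 15/4 + (1 + y/30) = 19/4 + y/30)
h = -2462
34110/P(-169) + h/(-43633) = 34110/(19/4 + (1/30)*(-169)) - 2462/(-43633) = 34110/(19/4 - 169/30) - 2462*(-1/43633) = 34110/(-53/60) + 2462/43633 = 34110*(-60/53) + 2462/43633 = -2046600/53 + 2462/43633 = -89299167314/2312549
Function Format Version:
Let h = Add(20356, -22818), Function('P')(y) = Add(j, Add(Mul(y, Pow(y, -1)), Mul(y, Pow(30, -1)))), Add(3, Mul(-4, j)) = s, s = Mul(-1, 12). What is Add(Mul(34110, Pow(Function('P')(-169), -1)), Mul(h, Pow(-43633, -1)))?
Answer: Rational(-89299167314, 2312549) ≈ -38615.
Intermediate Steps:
s = -12
j = Rational(15, 4) (j = Add(Rational(3, 4), Mul(Rational(-1, 4), -12)) = Add(Rational(3, 4), 3) = Rational(15, 4) ≈ 3.7500)
Function('P')(y) = Add(Rational(19, 4), Mul(Rational(1, 30), y)) (Function('P')(y) = Add(Rational(15, 4), Add(Mul(y, Pow(y, -1)), Mul(y, Pow(30, -1)))) = Add(Rational(15, 4), Add(1, Mul(y, Rational(1, 30)))) = Add(Rational(15, 4), Add(1, Mul(Rational(1, 30), y))) = Add(Rational(19, 4), Mul(Rational(1, 30), y)))
h = -2462
Add(Mul(34110, Pow(Function('P')(-169), -1)), Mul(h, Pow(-43633, -1))) = Add(Mul(34110, Pow(Add(Rational(19, 4), Mul(Rational(1, 30), -169)), -1)), Mul(-2462, Pow(-43633, -1))) = Add(Mul(34110, Pow(Add(Rational(19, 4), Rational(-169, 30)), -1)), Mul(-2462, Rational(-1, 43633))) = Add(Mul(34110, Pow(Rational(-53, 60), -1)), Rational(2462, 43633)) = Add(Mul(34110, Rational(-60, 53)), Rational(2462, 43633)) = Add(Rational(-2046600, 53), Rational(2462, 43633)) = Rational(-89299167314, 2312549)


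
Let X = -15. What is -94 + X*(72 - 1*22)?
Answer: -844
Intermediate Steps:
-94 + X*(72 - 1*22) = -94 - 15*(72 - 1*22) = -94 - 15*(72 - 22) = -94 - 15*50 = -94 - 750 = -844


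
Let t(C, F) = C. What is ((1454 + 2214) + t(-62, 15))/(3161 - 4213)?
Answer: -1803/526 ≈ -3.4278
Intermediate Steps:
((1454 + 2214) + t(-62, 15))/(3161 - 4213) = ((1454 + 2214) - 62)/(3161 - 4213) = (3668 - 62)/(-1052) = 3606*(-1/1052) = -1803/526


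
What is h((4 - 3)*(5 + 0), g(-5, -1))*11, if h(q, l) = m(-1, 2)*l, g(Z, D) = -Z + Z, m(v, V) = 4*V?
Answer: 0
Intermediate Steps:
g(Z, D) = 0
h(q, l) = 8*l (h(q, l) = (4*2)*l = 8*l)
h((4 - 3)*(5 + 0), g(-5, -1))*11 = (8*0)*11 = 0*11 = 0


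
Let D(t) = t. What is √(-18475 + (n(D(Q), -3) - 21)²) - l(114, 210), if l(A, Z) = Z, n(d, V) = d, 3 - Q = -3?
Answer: -210 + 5*I*√730 ≈ -210.0 + 135.09*I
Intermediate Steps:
Q = 6 (Q = 3 - 1*(-3) = 3 + 3 = 6)
√(-18475 + (n(D(Q), -3) - 21)²) - l(114, 210) = √(-18475 + (6 - 21)²) - 1*210 = √(-18475 + (-15)²) - 210 = √(-18475 + 225) - 210 = √(-18250) - 210 = 5*I*√730 - 210 = -210 + 5*I*√730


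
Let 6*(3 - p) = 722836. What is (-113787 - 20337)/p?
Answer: 402372/361409 ≈ 1.1133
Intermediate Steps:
p = -361409/3 (p = 3 - 1/6*722836 = 3 - 361418/3 = -361409/3 ≈ -1.2047e+5)
(-113787 - 20337)/p = (-113787 - 20337)/(-361409/3) = -134124*(-3/361409) = 402372/361409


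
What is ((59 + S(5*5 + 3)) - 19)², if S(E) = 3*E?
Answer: 15376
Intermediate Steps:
((59 + S(5*5 + 3)) - 19)² = ((59 + 3*(5*5 + 3)) - 19)² = ((59 + 3*(25 + 3)) - 19)² = ((59 + 3*28) - 19)² = ((59 + 84) - 19)² = (143 - 19)² = 124² = 15376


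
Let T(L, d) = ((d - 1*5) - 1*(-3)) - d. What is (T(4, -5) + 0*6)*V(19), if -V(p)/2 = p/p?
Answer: 4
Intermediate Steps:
T(L, d) = -2 (T(L, d) = ((d - 5) + 3) - d = ((-5 + d) + 3) - d = (-2 + d) - d = -2)
V(p) = -2 (V(p) = -2*p/p = -2*1 = -2)
(T(4, -5) + 0*6)*V(19) = (-2 + 0*6)*(-2) = (-2 + 0)*(-2) = -2*(-2) = 4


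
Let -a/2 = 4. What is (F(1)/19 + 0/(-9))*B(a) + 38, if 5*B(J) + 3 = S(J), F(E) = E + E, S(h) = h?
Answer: 3588/95 ≈ 37.768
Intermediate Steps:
F(E) = 2*E
a = -8 (a = -2*4 = -8)
B(J) = -⅗ + J/5
(F(1)/19 + 0/(-9))*B(a) + 38 = ((2*1)/19 + 0/(-9))*(-⅗ + (⅕)*(-8)) + 38 = (2*(1/19) + 0*(-⅑))*(-⅗ - 8/5) + 38 = (2/19 + 0)*(-11/5) + 38 = (2/19)*(-11/5) + 38 = -22/95 + 38 = 3588/95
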